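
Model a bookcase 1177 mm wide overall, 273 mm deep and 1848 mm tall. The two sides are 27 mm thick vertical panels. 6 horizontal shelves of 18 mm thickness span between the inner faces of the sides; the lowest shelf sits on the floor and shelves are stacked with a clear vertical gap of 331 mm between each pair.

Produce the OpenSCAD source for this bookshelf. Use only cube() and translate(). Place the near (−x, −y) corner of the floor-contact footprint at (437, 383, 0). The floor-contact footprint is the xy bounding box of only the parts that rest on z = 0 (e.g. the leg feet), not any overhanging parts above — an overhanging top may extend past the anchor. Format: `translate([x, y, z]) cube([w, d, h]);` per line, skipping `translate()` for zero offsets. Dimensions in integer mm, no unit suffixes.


translate([437, 383, 0]) cube([27, 273, 1848]);
translate([1587, 383, 0]) cube([27, 273, 1848]);
translate([464, 383, 0]) cube([1123, 273, 18]);
translate([464, 383, 349]) cube([1123, 273, 18]);
translate([464, 383, 698]) cube([1123, 273, 18]);
translate([464, 383, 1047]) cube([1123, 273, 18]);
translate([464, 383, 1396]) cube([1123, 273, 18]);
translate([464, 383, 1745]) cube([1123, 273, 18]);


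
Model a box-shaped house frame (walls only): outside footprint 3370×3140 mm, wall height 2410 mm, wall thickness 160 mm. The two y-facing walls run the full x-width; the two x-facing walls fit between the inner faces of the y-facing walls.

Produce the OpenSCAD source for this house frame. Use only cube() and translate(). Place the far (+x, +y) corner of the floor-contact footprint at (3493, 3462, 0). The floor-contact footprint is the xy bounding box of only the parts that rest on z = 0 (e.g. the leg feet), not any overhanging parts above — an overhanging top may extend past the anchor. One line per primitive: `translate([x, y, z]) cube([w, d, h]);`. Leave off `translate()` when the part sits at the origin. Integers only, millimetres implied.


translate([123, 322, 0]) cube([3370, 160, 2410]);
translate([123, 3302, 0]) cube([3370, 160, 2410]);
translate([123, 482, 0]) cube([160, 2820, 2410]);
translate([3333, 482, 0]) cube([160, 2820, 2410]);


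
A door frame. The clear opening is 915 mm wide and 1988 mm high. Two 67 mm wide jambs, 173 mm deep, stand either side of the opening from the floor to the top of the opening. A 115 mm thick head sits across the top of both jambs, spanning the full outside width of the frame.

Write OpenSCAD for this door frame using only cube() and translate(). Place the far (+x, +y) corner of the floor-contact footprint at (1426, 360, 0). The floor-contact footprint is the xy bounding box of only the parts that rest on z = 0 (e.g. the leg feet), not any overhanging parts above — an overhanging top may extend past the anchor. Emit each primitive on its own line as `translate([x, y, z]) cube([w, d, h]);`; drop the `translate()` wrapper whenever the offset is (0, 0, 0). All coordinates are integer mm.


translate([377, 187, 0]) cube([67, 173, 1988]);
translate([1359, 187, 0]) cube([67, 173, 1988]);
translate([377, 187, 1988]) cube([1049, 173, 115]);


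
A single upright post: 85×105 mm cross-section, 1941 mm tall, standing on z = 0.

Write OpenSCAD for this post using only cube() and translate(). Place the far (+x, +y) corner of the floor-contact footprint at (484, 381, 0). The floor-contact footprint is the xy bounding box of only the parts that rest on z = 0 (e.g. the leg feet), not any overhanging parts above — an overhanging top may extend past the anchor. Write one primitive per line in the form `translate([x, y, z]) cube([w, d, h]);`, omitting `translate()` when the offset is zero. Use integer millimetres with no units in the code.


translate([399, 276, 0]) cube([85, 105, 1941]);


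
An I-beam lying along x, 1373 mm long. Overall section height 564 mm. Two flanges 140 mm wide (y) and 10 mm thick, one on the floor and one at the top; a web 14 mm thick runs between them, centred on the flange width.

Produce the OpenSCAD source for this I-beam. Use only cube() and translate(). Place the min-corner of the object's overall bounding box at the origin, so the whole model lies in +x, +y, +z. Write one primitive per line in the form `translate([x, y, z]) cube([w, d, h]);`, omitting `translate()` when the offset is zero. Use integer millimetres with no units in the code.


cube([1373, 140, 10]);
translate([0, 63, 10]) cube([1373, 14, 544]);
translate([0, 0, 554]) cube([1373, 140, 10]);


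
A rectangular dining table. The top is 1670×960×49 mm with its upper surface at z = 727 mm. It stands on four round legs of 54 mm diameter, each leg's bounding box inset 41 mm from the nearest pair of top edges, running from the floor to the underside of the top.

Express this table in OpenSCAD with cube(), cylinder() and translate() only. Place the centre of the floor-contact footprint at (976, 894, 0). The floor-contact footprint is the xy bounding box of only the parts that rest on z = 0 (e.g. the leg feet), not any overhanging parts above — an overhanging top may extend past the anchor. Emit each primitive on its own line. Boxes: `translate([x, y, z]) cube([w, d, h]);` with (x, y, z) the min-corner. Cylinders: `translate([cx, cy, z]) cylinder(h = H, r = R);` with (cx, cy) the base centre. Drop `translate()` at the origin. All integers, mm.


translate([141, 414, 678]) cube([1670, 960, 49]);
translate([209, 482, 0]) cylinder(h = 678, r = 27);
translate([1743, 482, 0]) cylinder(h = 678, r = 27);
translate([209, 1306, 0]) cylinder(h = 678, r = 27);
translate([1743, 1306, 0]) cylinder(h = 678, r = 27);


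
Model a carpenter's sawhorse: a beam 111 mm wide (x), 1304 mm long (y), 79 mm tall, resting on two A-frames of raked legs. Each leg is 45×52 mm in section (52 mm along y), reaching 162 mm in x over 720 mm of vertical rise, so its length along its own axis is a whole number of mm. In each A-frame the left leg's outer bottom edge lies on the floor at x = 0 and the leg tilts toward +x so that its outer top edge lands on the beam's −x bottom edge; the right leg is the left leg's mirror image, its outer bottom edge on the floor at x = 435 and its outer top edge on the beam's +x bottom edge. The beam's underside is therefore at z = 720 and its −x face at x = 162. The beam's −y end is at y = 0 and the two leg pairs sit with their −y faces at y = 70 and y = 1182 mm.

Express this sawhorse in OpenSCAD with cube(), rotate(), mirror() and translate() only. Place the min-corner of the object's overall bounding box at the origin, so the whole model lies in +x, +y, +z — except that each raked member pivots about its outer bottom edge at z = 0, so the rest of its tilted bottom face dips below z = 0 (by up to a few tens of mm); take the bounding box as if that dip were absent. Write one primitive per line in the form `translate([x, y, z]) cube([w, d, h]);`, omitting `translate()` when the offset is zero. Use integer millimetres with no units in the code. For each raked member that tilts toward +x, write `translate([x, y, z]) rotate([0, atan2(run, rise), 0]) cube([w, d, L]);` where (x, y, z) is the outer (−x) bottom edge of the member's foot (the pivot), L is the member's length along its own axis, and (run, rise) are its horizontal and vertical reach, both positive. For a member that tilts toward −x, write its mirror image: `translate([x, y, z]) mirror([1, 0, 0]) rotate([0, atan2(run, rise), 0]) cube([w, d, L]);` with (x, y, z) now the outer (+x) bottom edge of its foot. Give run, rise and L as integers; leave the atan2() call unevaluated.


translate([162, 0, 720]) cube([111, 1304, 79]);
translate([0, 70, 0]) rotate([0, atan2(162, 720), 0]) cube([45, 52, 738]);
translate([435, 70, 0]) mirror([1, 0, 0]) rotate([0, atan2(162, 720), 0]) cube([45, 52, 738]);
translate([0, 1182, 0]) rotate([0, atan2(162, 720), 0]) cube([45, 52, 738]);
translate([435, 1182, 0]) mirror([1, 0, 0]) rotate([0, atan2(162, 720), 0]) cube([45, 52, 738]);


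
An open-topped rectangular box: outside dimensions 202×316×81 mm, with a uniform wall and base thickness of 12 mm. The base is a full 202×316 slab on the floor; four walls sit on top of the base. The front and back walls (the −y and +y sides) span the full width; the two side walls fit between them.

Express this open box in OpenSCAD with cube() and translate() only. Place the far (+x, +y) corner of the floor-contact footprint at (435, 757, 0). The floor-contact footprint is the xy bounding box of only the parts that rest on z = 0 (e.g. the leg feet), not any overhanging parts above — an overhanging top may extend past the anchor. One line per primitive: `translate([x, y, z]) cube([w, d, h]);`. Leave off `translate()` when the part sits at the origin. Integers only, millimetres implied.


translate([233, 441, 0]) cube([202, 316, 12]);
translate([233, 441, 12]) cube([202, 12, 69]);
translate([233, 745, 12]) cube([202, 12, 69]);
translate([233, 453, 12]) cube([12, 292, 69]);
translate([423, 453, 12]) cube([12, 292, 69]);


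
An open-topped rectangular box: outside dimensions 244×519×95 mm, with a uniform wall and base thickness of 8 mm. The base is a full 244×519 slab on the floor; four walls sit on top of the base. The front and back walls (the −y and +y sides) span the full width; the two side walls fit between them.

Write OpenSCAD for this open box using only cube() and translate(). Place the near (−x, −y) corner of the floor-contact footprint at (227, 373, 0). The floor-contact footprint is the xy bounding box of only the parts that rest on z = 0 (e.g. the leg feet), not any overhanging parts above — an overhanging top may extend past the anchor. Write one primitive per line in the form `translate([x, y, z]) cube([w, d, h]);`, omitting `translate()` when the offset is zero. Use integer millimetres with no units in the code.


translate([227, 373, 0]) cube([244, 519, 8]);
translate([227, 373, 8]) cube([244, 8, 87]);
translate([227, 884, 8]) cube([244, 8, 87]);
translate([227, 381, 8]) cube([8, 503, 87]);
translate([463, 381, 8]) cube([8, 503, 87]);


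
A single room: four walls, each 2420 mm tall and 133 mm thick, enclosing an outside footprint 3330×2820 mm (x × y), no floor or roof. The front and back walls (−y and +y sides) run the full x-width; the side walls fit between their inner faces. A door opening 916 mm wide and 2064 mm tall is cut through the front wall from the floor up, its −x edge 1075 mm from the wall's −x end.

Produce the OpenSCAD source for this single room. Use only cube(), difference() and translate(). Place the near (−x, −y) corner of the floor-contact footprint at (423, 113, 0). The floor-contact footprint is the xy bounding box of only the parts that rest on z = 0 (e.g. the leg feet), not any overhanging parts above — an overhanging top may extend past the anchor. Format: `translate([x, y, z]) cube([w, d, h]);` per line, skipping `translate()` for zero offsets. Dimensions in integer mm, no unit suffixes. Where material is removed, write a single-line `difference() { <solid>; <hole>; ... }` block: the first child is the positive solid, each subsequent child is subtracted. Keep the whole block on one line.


difference() { translate([423, 113, 0]) cube([3330, 133, 2420]); translate([1498, 113, 0]) cube([916, 133, 2064]); }
translate([423, 2800, 0]) cube([3330, 133, 2420]);
translate([423, 246, 0]) cube([133, 2554, 2420]);
translate([3620, 246, 0]) cube([133, 2554, 2420]);


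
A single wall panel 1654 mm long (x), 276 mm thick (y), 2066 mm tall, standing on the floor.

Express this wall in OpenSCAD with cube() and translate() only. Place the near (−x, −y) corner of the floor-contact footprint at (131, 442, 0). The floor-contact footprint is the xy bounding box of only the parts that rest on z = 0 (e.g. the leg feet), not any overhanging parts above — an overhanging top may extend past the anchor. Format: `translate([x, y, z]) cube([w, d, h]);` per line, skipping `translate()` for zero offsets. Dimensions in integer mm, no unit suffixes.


translate([131, 442, 0]) cube([1654, 276, 2066]);


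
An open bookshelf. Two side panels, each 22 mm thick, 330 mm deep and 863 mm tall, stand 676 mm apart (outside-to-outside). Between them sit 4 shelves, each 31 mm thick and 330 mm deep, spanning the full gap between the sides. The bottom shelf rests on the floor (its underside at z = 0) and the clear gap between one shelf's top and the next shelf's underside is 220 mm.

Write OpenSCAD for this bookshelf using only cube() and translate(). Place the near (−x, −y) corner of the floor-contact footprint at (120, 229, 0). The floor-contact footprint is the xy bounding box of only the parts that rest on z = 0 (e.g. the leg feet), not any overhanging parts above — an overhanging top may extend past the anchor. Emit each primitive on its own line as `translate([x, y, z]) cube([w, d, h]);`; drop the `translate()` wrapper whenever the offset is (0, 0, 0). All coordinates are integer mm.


translate([120, 229, 0]) cube([22, 330, 863]);
translate([774, 229, 0]) cube([22, 330, 863]);
translate([142, 229, 0]) cube([632, 330, 31]);
translate([142, 229, 251]) cube([632, 330, 31]);
translate([142, 229, 502]) cube([632, 330, 31]);
translate([142, 229, 753]) cube([632, 330, 31]);


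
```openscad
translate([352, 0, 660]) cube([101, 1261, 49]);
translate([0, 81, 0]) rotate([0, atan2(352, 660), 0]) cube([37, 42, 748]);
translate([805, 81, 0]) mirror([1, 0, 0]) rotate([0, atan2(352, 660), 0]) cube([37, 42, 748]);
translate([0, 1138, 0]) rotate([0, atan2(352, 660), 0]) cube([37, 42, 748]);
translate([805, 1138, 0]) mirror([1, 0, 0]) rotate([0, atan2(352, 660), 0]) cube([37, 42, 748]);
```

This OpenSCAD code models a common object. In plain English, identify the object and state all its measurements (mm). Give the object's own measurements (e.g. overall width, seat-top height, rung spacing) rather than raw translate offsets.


A sawhorse. A 101×1261×49 mm beam (x, y, z) sits on two A-frame leg pairs. Each pair is two raked legs of 37×42 mm section (42 mm along y) splaying symmetrically in x. Each leg rises 660 mm vertically over 352 mm of horizontal reach and is 748 mm long along its own axis. Every leg's outer bottom edge rests on the floor and its outer top edge meets a bottom edge of the beam — the left legs (tilting toward +x) meet the beam's −x bottom edge, the right legs (their mirror images, tilting toward −x) meet its +x bottom edge — so the leg tops tuck under the beam, the beam's underside is 660 mm above the floor, and the feet are 805 mm apart outside-to-outside with the beam centred between them. The two leg pairs are set in 81 mm from either end of the beam.


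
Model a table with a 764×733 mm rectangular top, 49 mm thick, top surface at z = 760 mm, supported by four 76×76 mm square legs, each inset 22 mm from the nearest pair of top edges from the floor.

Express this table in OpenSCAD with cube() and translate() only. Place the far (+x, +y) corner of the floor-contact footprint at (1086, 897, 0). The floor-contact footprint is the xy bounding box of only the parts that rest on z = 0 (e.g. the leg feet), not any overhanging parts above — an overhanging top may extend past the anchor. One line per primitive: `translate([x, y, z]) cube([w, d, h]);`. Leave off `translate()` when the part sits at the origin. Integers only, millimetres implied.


translate([344, 186, 711]) cube([764, 733, 49]);
translate([366, 208, 0]) cube([76, 76, 711]);
translate([1010, 208, 0]) cube([76, 76, 711]);
translate([366, 821, 0]) cube([76, 76, 711]);
translate([1010, 821, 0]) cube([76, 76, 711]);


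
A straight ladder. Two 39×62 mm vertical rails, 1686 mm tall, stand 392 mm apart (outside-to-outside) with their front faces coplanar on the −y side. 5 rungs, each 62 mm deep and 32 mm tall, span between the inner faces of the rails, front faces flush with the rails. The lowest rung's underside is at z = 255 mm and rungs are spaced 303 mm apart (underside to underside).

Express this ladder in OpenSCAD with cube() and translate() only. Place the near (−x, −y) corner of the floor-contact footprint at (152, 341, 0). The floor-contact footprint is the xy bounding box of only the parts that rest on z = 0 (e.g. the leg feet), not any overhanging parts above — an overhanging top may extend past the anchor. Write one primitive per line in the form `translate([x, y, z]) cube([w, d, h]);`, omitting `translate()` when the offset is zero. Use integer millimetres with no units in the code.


// rung span = 392 - 2*39 = 314
// rung[k] z = 255 + k*303
translate([152, 341, 0]) cube([39, 62, 1686]);
translate([505, 341, 0]) cube([39, 62, 1686]);
translate([191, 341, 255]) cube([314, 62, 32]);
translate([191, 341, 558]) cube([314, 62, 32]);
translate([191, 341, 861]) cube([314, 62, 32]);
translate([191, 341, 1164]) cube([314, 62, 32]);
translate([191, 341, 1467]) cube([314, 62, 32]);


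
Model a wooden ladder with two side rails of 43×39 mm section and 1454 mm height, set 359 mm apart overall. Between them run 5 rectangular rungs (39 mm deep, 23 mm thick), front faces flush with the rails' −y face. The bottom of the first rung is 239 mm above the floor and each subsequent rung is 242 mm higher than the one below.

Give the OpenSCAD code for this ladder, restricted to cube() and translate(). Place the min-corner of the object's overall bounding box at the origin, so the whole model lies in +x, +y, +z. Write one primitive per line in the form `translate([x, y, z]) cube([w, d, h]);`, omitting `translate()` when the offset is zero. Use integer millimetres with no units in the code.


cube([43, 39, 1454]);
translate([316, 0, 0]) cube([43, 39, 1454]);
translate([43, 0, 239]) cube([273, 39, 23]);
translate([43, 0, 481]) cube([273, 39, 23]);
translate([43, 0, 723]) cube([273, 39, 23]);
translate([43, 0, 965]) cube([273, 39, 23]);
translate([43, 0, 1207]) cube([273, 39, 23]);


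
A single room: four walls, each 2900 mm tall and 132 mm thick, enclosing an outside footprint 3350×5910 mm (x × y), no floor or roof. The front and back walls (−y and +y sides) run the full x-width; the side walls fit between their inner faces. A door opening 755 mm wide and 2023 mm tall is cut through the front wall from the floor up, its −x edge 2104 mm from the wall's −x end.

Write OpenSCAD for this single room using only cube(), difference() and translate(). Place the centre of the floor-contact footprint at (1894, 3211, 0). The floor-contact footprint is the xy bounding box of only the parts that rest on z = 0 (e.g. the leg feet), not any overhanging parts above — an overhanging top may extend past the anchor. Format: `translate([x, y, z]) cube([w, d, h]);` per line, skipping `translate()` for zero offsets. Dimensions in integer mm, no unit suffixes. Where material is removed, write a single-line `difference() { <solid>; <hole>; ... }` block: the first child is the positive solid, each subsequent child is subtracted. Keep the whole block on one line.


difference() { translate([219, 256, 0]) cube([3350, 132, 2900]); translate([2323, 256, 0]) cube([755, 132, 2023]); }
translate([219, 6034, 0]) cube([3350, 132, 2900]);
translate([219, 388, 0]) cube([132, 5646, 2900]);
translate([3437, 388, 0]) cube([132, 5646, 2900]);


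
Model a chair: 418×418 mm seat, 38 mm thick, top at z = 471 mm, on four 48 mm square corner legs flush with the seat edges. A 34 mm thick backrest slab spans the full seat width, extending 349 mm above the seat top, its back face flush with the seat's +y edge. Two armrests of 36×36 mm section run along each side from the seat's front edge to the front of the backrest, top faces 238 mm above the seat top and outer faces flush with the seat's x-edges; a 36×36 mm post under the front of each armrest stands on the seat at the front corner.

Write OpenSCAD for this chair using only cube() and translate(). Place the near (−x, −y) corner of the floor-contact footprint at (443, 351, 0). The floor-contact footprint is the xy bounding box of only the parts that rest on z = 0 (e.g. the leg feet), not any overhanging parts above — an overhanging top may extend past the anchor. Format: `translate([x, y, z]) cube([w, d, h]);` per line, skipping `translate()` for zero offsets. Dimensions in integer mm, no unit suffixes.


translate([443, 351, 433]) cube([418, 418, 38]);
translate([443, 351, 0]) cube([48, 48, 433]);
translate([813, 351, 0]) cube([48, 48, 433]);
translate([443, 721, 0]) cube([48, 48, 433]);
translate([813, 721, 0]) cube([48, 48, 433]);
translate([443, 735, 471]) cube([418, 34, 349]);
translate([443, 351, 673]) cube([36, 384, 36]);
translate([825, 351, 673]) cube([36, 384, 36]);
translate([443, 351, 471]) cube([36, 36, 202]);
translate([825, 351, 471]) cube([36, 36, 202]);


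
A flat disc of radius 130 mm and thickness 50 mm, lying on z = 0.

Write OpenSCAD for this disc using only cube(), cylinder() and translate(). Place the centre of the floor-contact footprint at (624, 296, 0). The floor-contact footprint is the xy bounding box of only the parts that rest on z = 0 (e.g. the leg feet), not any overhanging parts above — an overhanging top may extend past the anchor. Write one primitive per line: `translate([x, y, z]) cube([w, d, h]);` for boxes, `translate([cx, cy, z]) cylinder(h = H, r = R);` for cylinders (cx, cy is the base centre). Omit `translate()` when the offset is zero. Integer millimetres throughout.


translate([624, 296, 0]) cylinder(h = 50, r = 130);


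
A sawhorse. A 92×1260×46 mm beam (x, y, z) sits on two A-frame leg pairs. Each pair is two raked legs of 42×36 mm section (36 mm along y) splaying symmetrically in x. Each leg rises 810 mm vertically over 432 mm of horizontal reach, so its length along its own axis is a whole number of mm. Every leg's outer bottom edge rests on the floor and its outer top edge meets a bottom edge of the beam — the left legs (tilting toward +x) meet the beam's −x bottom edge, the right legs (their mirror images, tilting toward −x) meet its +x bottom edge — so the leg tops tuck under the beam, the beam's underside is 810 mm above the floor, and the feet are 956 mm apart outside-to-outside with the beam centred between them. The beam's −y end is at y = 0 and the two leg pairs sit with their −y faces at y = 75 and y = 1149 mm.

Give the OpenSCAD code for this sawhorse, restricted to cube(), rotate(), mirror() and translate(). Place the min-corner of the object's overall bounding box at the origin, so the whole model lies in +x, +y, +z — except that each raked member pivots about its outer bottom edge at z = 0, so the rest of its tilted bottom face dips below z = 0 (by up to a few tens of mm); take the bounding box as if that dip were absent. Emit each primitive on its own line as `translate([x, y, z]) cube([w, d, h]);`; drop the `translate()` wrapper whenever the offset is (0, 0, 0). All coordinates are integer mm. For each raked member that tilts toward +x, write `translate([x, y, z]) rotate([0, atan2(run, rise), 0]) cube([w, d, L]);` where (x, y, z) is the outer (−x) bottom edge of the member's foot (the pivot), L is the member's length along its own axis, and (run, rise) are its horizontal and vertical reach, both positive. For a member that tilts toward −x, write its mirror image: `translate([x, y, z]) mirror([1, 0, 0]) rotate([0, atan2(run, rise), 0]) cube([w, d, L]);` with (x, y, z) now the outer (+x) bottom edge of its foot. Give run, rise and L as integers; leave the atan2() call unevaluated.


// leg length = √(432² + 810²) = 918
// right-leg outer foot x = 2·432 + 92 = 956
// beam min-corner = (432, 0, 810)
translate([432, 0, 810]) cube([92, 1260, 46]);
translate([0, 75, 0]) rotate([0, atan2(432, 810), 0]) cube([42, 36, 918]);
translate([956, 75, 0]) mirror([1, 0, 0]) rotate([0, atan2(432, 810), 0]) cube([42, 36, 918]);
translate([0, 1149, 0]) rotate([0, atan2(432, 810), 0]) cube([42, 36, 918]);
translate([956, 1149, 0]) mirror([1, 0, 0]) rotate([0, atan2(432, 810), 0]) cube([42, 36, 918]);


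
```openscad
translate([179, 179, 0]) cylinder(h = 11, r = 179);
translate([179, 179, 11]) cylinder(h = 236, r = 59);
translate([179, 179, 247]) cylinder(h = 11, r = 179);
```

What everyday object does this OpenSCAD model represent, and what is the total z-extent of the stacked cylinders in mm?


A spool. The overall height is 258 mm.

Three coaxial cylinders, large–small–large — a spool. Two 11 mm flanges and a 236 mm core give 11 + 236 + 11 = 258 mm.


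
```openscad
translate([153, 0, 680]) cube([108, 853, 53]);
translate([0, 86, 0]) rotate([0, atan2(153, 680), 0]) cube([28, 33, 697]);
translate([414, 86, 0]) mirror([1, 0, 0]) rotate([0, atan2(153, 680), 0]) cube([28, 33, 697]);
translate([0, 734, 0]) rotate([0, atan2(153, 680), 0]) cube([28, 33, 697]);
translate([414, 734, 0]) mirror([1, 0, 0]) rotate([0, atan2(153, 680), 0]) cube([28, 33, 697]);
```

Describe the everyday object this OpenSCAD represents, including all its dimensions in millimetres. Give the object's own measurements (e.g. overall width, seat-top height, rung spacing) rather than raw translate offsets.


A sawhorse. A 108×853×53 mm beam (x, y, z) sits on two A-frame leg pairs. Each pair is two raked legs of 28×33 mm section (33 mm along y) splaying symmetrically in x. Each leg rises 680 mm vertically over 153 mm of horizontal reach and is 697 mm long along its own axis. Every leg's outer bottom edge rests on the floor and its outer top edge meets a bottom edge of the beam — the left legs (tilting toward +x) meet the beam's −x bottom edge, the right legs (their mirror images, tilting toward −x) meet its +x bottom edge — so the leg tops tuck under the beam, the beam's underside is 680 mm above the floor, and the feet are 414 mm apart outside-to-outside with the beam centred between them. The two leg pairs are set in 86 mm from either end of the beam.


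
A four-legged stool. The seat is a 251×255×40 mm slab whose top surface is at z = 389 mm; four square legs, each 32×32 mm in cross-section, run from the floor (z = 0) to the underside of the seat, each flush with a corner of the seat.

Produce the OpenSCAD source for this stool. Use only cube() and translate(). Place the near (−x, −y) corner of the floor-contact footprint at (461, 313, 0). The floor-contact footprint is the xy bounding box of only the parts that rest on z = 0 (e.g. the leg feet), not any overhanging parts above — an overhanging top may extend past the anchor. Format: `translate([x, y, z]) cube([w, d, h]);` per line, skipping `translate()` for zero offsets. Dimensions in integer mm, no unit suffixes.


translate([461, 313, 349]) cube([251, 255, 40]);
translate([461, 313, 0]) cube([32, 32, 349]);
translate([680, 313, 0]) cube([32, 32, 349]);
translate([461, 536, 0]) cube([32, 32, 349]);
translate([680, 536, 0]) cube([32, 32, 349]);


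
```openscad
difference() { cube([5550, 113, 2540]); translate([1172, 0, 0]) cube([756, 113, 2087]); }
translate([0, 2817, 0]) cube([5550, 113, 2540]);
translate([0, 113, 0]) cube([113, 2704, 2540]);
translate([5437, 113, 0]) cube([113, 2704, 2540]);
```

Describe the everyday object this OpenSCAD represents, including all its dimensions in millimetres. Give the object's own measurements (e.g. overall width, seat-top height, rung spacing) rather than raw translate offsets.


A single room: four walls, each 2540 mm tall and 113 mm thick, enclosing an outside footprint 5550×2930 mm (x × y), no floor or roof. The front and back walls (−y and +y sides) run the full x-width; the side walls fit between their inner faces. A door opening 756 mm wide and 2087 mm tall is cut through the front wall from the floor up, its −x edge 1172 mm from the wall's −x end.


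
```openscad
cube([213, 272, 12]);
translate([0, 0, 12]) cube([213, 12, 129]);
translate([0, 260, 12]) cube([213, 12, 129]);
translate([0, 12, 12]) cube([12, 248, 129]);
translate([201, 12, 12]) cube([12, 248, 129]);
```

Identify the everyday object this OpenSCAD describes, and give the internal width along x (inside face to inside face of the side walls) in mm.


An open box. The internal width is 189 mm.

A 213×272 base slab with four walls standing on it — an open box. The base is 213 mm wide and the walls are 12 mm thick, so the internal width is 213 − 2 × 12 = 189 mm.


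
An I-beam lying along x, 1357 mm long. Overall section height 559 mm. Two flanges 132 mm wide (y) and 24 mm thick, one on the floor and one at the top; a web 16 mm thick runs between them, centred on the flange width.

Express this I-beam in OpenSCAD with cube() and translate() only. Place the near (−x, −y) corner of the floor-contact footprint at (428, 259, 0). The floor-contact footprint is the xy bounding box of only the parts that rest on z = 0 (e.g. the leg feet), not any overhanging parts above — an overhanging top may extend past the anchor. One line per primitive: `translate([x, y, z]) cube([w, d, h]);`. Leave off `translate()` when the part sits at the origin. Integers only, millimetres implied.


translate([428, 259, 0]) cube([1357, 132, 24]);
translate([428, 317, 24]) cube([1357, 16, 511]);
translate([428, 259, 535]) cube([1357, 132, 24]);


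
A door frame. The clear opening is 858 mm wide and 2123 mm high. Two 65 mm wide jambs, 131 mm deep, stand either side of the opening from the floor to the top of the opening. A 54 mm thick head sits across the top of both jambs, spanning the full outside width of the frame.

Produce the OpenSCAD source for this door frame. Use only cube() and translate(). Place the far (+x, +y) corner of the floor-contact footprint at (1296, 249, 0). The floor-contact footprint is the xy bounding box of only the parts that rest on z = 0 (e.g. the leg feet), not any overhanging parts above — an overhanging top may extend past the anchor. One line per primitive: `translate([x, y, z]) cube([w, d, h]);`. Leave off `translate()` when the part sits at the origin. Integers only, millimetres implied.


translate([308, 118, 0]) cube([65, 131, 2123]);
translate([1231, 118, 0]) cube([65, 131, 2123]);
translate([308, 118, 2123]) cube([988, 131, 54]);


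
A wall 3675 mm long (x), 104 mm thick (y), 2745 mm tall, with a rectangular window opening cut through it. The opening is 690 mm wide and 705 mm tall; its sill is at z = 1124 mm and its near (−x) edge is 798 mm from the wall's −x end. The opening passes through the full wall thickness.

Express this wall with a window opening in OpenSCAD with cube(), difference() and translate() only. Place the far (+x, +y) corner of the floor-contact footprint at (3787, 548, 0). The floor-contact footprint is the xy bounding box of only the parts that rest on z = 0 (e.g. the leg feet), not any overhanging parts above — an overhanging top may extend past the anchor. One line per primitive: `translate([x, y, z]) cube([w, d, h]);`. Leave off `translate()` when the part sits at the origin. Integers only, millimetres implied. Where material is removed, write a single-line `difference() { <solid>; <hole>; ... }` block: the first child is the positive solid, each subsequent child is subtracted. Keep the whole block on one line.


difference() { translate([112, 444, 0]) cube([3675, 104, 2745]); translate([910, 444, 1124]) cube([690, 104, 705]); }


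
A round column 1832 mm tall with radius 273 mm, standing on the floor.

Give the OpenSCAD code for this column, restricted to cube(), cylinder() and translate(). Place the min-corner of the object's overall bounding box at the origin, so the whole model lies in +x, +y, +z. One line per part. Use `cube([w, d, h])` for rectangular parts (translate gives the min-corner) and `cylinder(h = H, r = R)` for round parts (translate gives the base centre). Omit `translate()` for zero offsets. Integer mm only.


translate([273, 273, 0]) cylinder(h = 1832, r = 273);


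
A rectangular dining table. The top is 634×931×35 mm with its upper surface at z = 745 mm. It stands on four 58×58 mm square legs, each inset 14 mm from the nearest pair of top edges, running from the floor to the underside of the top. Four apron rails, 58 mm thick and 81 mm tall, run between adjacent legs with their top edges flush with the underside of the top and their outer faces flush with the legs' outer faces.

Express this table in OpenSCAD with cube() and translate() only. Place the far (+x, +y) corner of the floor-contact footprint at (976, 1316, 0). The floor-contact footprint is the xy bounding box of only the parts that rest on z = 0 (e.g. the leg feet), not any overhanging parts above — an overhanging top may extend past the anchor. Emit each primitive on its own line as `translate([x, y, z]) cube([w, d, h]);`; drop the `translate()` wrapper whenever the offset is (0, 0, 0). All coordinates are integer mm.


translate([356, 399, 710]) cube([634, 931, 35]);
translate([370, 413, 0]) cube([58, 58, 710]);
translate([918, 413, 0]) cube([58, 58, 710]);
translate([370, 1258, 0]) cube([58, 58, 710]);
translate([918, 1258, 0]) cube([58, 58, 710]);
translate([428, 413, 629]) cube([490, 58, 81]);
translate([428, 1258, 629]) cube([490, 58, 81]);
translate([370, 471, 629]) cube([58, 787, 81]);
translate([918, 471, 629]) cube([58, 787, 81]);


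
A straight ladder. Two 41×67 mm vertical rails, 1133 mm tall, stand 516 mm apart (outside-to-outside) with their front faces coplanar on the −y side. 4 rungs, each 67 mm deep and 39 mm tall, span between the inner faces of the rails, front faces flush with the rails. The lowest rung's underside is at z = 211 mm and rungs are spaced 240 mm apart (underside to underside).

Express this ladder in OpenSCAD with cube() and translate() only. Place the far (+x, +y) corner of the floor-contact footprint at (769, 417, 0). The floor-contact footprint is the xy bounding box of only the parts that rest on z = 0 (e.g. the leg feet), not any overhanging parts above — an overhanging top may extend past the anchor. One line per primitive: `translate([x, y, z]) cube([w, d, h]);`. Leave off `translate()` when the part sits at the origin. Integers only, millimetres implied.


translate([253, 350, 0]) cube([41, 67, 1133]);
translate([728, 350, 0]) cube([41, 67, 1133]);
translate([294, 350, 211]) cube([434, 67, 39]);
translate([294, 350, 451]) cube([434, 67, 39]);
translate([294, 350, 691]) cube([434, 67, 39]);
translate([294, 350, 931]) cube([434, 67, 39]);


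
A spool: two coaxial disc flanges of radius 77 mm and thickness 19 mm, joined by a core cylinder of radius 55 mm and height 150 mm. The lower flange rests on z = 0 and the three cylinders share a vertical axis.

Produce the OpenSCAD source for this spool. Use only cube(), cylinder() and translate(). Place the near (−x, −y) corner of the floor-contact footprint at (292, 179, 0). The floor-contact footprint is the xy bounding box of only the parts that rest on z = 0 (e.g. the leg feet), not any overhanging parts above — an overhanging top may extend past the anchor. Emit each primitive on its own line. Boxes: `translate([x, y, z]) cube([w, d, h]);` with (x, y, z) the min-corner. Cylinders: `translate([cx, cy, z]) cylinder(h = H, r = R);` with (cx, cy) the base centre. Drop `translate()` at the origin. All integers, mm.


translate([369, 256, 0]) cylinder(h = 19, r = 77);
translate([369, 256, 19]) cylinder(h = 150, r = 55);
translate([369, 256, 169]) cylinder(h = 19, r = 77);


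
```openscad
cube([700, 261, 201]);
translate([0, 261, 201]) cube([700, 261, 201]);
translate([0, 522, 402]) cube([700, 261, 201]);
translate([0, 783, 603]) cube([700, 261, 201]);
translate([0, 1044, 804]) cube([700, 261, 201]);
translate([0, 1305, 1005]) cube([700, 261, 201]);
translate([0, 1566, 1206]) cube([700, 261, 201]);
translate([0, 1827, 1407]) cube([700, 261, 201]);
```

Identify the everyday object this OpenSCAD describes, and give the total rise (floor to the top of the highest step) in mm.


A staircase. The total rise is 1608 mm.

8 identical blocks, each offset up and back from the previous — a staircase. Each step is 201 mm tall and there are 8 of them, so the total rise is 8 × 201 = 1608 mm.


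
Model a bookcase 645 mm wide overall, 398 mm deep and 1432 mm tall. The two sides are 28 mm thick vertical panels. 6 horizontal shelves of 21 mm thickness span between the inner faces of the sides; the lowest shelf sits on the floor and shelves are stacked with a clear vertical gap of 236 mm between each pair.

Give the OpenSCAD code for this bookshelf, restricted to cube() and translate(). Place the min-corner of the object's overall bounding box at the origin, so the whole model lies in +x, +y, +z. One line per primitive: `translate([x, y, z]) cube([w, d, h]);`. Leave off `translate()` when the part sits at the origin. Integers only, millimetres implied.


cube([28, 398, 1432]);
translate([617, 0, 0]) cube([28, 398, 1432]);
translate([28, 0, 0]) cube([589, 398, 21]);
translate([28, 0, 257]) cube([589, 398, 21]);
translate([28, 0, 514]) cube([589, 398, 21]);
translate([28, 0, 771]) cube([589, 398, 21]);
translate([28, 0, 1028]) cube([589, 398, 21]);
translate([28, 0, 1285]) cube([589, 398, 21]);


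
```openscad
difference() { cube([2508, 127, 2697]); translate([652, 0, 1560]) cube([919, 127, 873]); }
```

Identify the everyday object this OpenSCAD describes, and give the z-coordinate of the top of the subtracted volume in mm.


A wall with a window opening. The window head height is 2433 mm.

A wall with a rectangular opening subtracted — a window. Sill at z = 1560, opening 873 mm tall, so the head is at 1560 + 873 = 2433 mm.


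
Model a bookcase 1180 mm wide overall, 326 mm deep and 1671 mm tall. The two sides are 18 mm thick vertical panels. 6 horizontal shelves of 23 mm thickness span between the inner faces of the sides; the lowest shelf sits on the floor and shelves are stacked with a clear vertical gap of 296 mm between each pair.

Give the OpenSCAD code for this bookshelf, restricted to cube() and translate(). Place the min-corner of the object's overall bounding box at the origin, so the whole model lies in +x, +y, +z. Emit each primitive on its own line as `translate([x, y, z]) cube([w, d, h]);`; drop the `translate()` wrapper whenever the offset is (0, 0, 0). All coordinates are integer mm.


cube([18, 326, 1671]);
translate([1162, 0, 0]) cube([18, 326, 1671]);
translate([18, 0, 0]) cube([1144, 326, 23]);
translate([18, 0, 319]) cube([1144, 326, 23]);
translate([18, 0, 638]) cube([1144, 326, 23]);
translate([18, 0, 957]) cube([1144, 326, 23]);
translate([18, 0, 1276]) cube([1144, 326, 23]);
translate([18, 0, 1595]) cube([1144, 326, 23]);


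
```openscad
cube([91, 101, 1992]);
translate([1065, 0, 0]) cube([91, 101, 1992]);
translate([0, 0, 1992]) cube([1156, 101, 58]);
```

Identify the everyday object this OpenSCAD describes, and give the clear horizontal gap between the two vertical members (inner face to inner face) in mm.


A door frame. The clear opening width is 974 mm.

Two 1992 mm tall posts with a header on top — a door frame. The left jamb is 91 mm wide at x = 0; the right jamb starts at x = 1065. The clear opening is 1065 − 91 = 974 mm.


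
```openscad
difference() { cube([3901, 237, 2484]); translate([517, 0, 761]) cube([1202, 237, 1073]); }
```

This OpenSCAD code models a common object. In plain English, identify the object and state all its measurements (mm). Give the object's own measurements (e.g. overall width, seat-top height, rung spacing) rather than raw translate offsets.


A wall 3901 mm long (x), 237 mm thick (y), 2484 mm tall, with a rectangular window opening cut through it. The opening is 1202 mm wide and 1073 mm tall; its sill is at z = 761 mm and its near (−x) edge is 517 mm from the wall's −x end. The opening passes through the full wall thickness.


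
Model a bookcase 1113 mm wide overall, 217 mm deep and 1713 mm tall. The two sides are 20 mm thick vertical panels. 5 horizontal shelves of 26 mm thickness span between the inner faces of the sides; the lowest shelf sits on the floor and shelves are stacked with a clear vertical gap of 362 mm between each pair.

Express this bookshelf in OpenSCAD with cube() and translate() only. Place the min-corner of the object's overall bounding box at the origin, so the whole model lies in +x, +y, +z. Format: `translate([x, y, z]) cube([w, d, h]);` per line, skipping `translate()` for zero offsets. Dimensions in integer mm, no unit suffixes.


cube([20, 217, 1713]);
translate([1093, 0, 0]) cube([20, 217, 1713]);
translate([20, 0, 0]) cube([1073, 217, 26]);
translate([20, 0, 388]) cube([1073, 217, 26]);
translate([20, 0, 776]) cube([1073, 217, 26]);
translate([20, 0, 1164]) cube([1073, 217, 26]);
translate([20, 0, 1552]) cube([1073, 217, 26]);
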